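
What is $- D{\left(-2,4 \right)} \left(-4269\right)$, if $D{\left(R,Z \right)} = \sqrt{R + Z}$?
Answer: $4269 \sqrt{2} \approx 6037.3$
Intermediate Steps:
$- D{\left(-2,4 \right)} \left(-4269\right) = - \sqrt{-2 + 4} \left(-4269\right) = - \sqrt{2} \left(-4269\right) = 4269 \sqrt{2}$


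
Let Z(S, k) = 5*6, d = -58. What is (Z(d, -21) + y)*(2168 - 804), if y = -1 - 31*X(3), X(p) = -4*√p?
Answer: 39556 + 169136*√3 ≈ 3.3251e+5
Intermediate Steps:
Z(S, k) = 30
y = -1 + 124*√3 (y = -1 - (-124)*√3 = -1 + 124*√3 ≈ 213.77)
(Z(d, -21) + y)*(2168 - 804) = (30 + (-1 + 124*√3))*(2168 - 804) = (29 + 124*√3)*1364 = 39556 + 169136*√3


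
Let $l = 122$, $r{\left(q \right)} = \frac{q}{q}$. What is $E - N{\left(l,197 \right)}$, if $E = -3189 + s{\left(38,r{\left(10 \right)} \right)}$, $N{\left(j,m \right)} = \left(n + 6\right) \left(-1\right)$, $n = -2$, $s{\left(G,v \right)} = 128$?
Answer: $-3057$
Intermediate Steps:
$r{\left(q \right)} = 1$
$N{\left(j,m \right)} = -4$ ($N{\left(j,m \right)} = \left(-2 + 6\right) \left(-1\right) = 4 \left(-1\right) = -4$)
$E = -3061$ ($E = -3189 + 128 = -3061$)
$E - N{\left(l,197 \right)} = -3061 - -4 = -3061 + 4 = -3057$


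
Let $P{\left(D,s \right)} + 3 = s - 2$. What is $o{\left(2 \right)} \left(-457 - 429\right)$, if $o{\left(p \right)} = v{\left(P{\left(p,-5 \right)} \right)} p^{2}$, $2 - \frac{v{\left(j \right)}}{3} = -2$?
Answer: $-42528$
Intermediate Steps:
$P{\left(D,s \right)} = -5 + s$ ($P{\left(D,s \right)} = -3 + \left(s - 2\right) = -3 + \left(-2 + s\right) = -5 + s$)
$v{\left(j \right)} = 12$ ($v{\left(j \right)} = 6 - -6 = 6 + 6 = 12$)
$o{\left(p \right)} = 12 p^{2}$
$o{\left(2 \right)} \left(-457 - 429\right) = 12 \cdot 2^{2} \left(-457 - 429\right) = 12 \cdot 4 \left(-457 - 429\right) = 48 \left(-886\right) = -42528$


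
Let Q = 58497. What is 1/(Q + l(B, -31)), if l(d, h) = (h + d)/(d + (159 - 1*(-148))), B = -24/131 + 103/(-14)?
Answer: 549209/32127008190 ≈ 1.7095e-5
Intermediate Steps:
B = -13829/1834 (B = -24*1/131 + 103*(-1/14) = -24/131 - 103/14 = -13829/1834 ≈ -7.5404)
l(d, h) = (d + h)/(307 + d) (l(d, h) = (d + h)/(d + (159 + 148)) = (d + h)/(d + 307) = (d + h)/(307 + d))
1/(Q + l(B, -31)) = 1/(58497 + (-13829/1834 - 31)/(307 - 13829/1834)) = 1/(58497 - 70683/1834/(549209/1834)) = 1/(58497 + (1834/549209)*(-70683/1834)) = 1/(58497 - 70683/549209) = 1/(32127008190/549209) = 549209/32127008190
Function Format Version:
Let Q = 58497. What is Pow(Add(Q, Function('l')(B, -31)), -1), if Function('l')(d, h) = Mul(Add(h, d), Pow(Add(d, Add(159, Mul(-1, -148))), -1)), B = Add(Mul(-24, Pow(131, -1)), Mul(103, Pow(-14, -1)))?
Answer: Rational(549209, 32127008190) ≈ 1.7095e-5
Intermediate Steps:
B = Rational(-13829, 1834) (B = Add(Mul(-24, Rational(1, 131)), Mul(103, Rational(-1, 14))) = Add(Rational(-24, 131), Rational(-103, 14)) = Rational(-13829, 1834) ≈ -7.5404)
Function('l')(d, h) = Mul(Pow(Add(307, d), -1), Add(d, h)) (Function('l')(d, h) = Mul(Add(d, h), Pow(Add(d, Add(159, 148)), -1)) = Mul(Add(d, h), Pow(Add(d, 307), -1)) = Mul(Add(d, h), Pow(Add(307, d), -1)) = Mul(Pow(Add(307, d), -1), Add(d, h)))
Pow(Add(Q, Function('l')(B, -31)), -1) = Pow(Add(58497, Mul(Pow(Add(307, Rational(-13829, 1834)), -1), Add(Rational(-13829, 1834), -31))), -1) = Pow(Add(58497, Mul(Pow(Rational(549209, 1834), -1), Rational(-70683, 1834))), -1) = Pow(Add(58497, Mul(Rational(1834, 549209), Rational(-70683, 1834))), -1) = Pow(Add(58497, Rational(-70683, 549209)), -1) = Pow(Rational(32127008190, 549209), -1) = Rational(549209, 32127008190)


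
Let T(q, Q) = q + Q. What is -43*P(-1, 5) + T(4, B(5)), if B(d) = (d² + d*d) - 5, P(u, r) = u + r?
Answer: -123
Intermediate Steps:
P(u, r) = r + u
B(d) = -5 + 2*d² (B(d) = (d² + d²) - 5 = 2*d² - 5 = -5 + 2*d²)
T(q, Q) = Q + q
-43*P(-1, 5) + T(4, B(5)) = -43*(5 - 1) + ((-5 + 2*5²) + 4) = -43*4 + ((-5 + 2*25) + 4) = -172 + ((-5 + 50) + 4) = -172 + (45 + 4) = -172 + 49 = -123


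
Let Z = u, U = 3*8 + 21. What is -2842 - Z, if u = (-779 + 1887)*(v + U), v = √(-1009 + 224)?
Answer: -52702 - 1108*I*√785 ≈ -52702.0 - 31044.0*I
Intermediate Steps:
v = I*√785 (v = √(-785) = I*√785 ≈ 28.018*I)
U = 45 (U = 24 + 21 = 45)
u = 49860 + 1108*I*√785 (u = (-779 + 1887)*(I*√785 + 45) = 1108*(45 + I*√785) = 49860 + 1108*I*√785 ≈ 49860.0 + 31044.0*I)
Z = 49860 + 1108*I*√785 ≈ 49860.0 + 31044.0*I
-2842 - Z = -2842 - (49860 + 1108*I*√785) = -2842 + (-49860 - 1108*I*√785) = -52702 - 1108*I*√785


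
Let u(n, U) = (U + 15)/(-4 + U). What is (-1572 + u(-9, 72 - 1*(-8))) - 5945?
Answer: -30063/4 ≈ -7515.8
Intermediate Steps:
u(n, U) = (15 + U)/(-4 + U)
(-1572 + u(-9, 72 - 1*(-8))) - 5945 = (-1572 + (15 + (72 - 1*(-8)))/(-4 + (72 - 1*(-8)))) - 5945 = (-1572 + (15 + (72 + 8))/(-4 + (72 + 8))) - 5945 = (-1572 + (15 + 80)/(-4 + 80)) - 5945 = (-1572 + 95/76) - 5945 = (-1572 + (1/76)*95) - 5945 = (-1572 + 5/4) - 5945 = -6283/4 - 5945 = -30063/4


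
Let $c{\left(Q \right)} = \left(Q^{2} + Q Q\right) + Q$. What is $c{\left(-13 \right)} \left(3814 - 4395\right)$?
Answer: $-188825$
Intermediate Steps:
$c{\left(Q \right)} = Q + 2 Q^{2}$ ($c{\left(Q \right)} = \left(Q^{2} + Q^{2}\right) + Q = 2 Q^{2} + Q = Q + 2 Q^{2}$)
$c{\left(-13 \right)} \left(3814 - 4395\right) = - 13 \left(1 + 2 \left(-13\right)\right) \left(3814 - 4395\right) = - 13 \left(1 - 26\right) \left(3814 - 4395\right) = \left(-13\right) \left(-25\right) \left(-581\right) = 325 \left(-581\right) = -188825$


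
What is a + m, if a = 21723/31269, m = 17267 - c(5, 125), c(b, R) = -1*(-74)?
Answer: 179209880/10423 ≈ 17194.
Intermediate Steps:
c(b, R) = 74
m = 17193 (m = 17267 - 1*74 = 17267 - 74 = 17193)
a = 7241/10423 (a = 21723*(1/31269) = 7241/10423 ≈ 0.69471)
a + m = 7241/10423 + 17193 = 179209880/10423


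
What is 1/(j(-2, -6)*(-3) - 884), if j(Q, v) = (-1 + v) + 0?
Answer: -1/863 ≈ -0.0011587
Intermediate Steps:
j(Q, v) = -1 + v
1/(j(-2, -6)*(-3) - 884) = 1/((-1 - 6)*(-3) - 884) = 1/(-7*(-3) - 884) = 1/(21 - 884) = 1/(-863) = -1/863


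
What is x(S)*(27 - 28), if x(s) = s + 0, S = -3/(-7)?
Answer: -3/7 ≈ -0.42857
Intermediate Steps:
S = 3/7 (S = -3*(-⅐) = 3/7 ≈ 0.42857)
x(s) = s
x(S)*(27 - 28) = 3*(27 - 28)/7 = (3/7)*(-1) = -3/7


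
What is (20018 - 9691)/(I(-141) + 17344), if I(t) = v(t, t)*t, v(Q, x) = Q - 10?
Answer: 10327/38635 ≈ 0.26730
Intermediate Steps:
v(Q, x) = -10 + Q
I(t) = t*(-10 + t) (I(t) = (-10 + t)*t = t*(-10 + t))
(20018 - 9691)/(I(-141) + 17344) = (20018 - 9691)/(-141*(-10 - 141) + 17344) = 10327/(-141*(-151) + 17344) = 10327/(21291 + 17344) = 10327/38635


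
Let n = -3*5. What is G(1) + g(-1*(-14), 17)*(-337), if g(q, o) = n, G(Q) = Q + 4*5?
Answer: 5076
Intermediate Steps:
G(Q) = 20 + Q (G(Q) = Q + 20 = 20 + Q)
n = -15
g(q, o) = -15
G(1) + g(-1*(-14), 17)*(-337) = (20 + 1) - 15*(-337) = 21 + 5055 = 5076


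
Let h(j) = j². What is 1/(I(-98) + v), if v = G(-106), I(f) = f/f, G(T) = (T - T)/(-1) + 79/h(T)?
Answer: 11236/11315 ≈ 0.99302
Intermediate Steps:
G(T) = 79/T² (G(T) = (T - T)/(-1) + 79/(T²) = 0*(-1) + 79/T² = 0 + 79/T² = 79/T²)
I(f) = 1
v = 79/11236 (v = 79/(-106)² = 79*(1/11236) = 79/11236 ≈ 0.0070310)
1/(I(-98) + v) = 1/(1 + 79/11236) = 1/(11315/11236) = 11236/11315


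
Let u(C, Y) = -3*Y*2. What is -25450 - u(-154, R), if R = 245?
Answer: -23980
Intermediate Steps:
u(C, Y) = -6*Y
-25450 - u(-154, R) = -25450 - (-6)*245 = -25450 - 1*(-1470) = -25450 + 1470 = -23980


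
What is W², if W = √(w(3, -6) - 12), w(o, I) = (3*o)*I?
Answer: -66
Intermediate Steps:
w(o, I) = 3*I*o
W = I*√66 (W = √(3*(-6)*3 - 12) = √(-54 - 12) = √(-66) = I*√66 ≈ 8.124*I)
W² = (I*√66)² = -66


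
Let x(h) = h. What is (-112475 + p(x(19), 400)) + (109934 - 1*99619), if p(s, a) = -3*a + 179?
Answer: -103181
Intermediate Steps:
p(s, a) = 179 - 3*a
(-112475 + p(x(19), 400)) + (109934 - 1*99619) = (-112475 + (179 - 3*400)) + (109934 - 1*99619) = (-112475 + (179 - 1200)) + (109934 - 99619) = (-112475 - 1021) + 10315 = -113496 + 10315 = -103181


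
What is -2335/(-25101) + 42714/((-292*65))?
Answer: -513922907/238208490 ≈ -2.1575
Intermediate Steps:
-2335/(-25101) + 42714/((-292*65)) = -2335*(-1/25101) + 42714/(-18980) = 2335/25101 + 42714*(-1/18980) = 2335/25101 - 21357/9490 = -513922907/238208490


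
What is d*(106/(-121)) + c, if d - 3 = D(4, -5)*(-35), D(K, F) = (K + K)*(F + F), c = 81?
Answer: -287317/121 ≈ -2374.5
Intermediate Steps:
D(K, F) = 4*F*K (D(K, F) = (2*K)*(2*F) = 4*F*K)
d = 2803 (d = 3 + (4*(-5)*4)*(-35) = 3 - 80*(-35) = 3 + 2800 = 2803)
d*(106/(-121)) + c = 2803*(106/(-121)) + 81 = 2803*(106*(-1/121)) + 81 = 2803*(-106/121) + 81 = -297118/121 + 81 = -287317/121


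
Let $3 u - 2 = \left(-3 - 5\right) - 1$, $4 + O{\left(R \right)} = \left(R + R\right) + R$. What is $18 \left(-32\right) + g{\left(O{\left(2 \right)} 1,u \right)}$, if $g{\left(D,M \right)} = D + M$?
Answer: $- \frac{1729}{3} \approx -576.33$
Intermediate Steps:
$O{\left(R \right)} = -4 + 3 R$ ($O{\left(R \right)} = -4 + \left(\left(R + R\right) + R\right) = -4 + \left(2 R + R\right) = -4 + 3 R$)
$u = - \frac{7}{3}$ ($u = \frac{2}{3} + \frac{\left(-3 - 5\right) - 1}{3} = \frac{2}{3} + \frac{-8 - 1}{3} = \frac{2}{3} + \frac{1}{3} \left(-9\right) = \frac{2}{3} - 3 = - \frac{7}{3} \approx -2.3333$)
$18 \left(-32\right) + g{\left(O{\left(2 \right)} 1,u \right)} = 18 \left(-32\right) - \left(\frac{7}{3} - \left(-4 + 3 \cdot 2\right) 1\right) = -576 - \left(\frac{7}{3} - \left(-4 + 6\right) 1\right) = -576 + \left(2 \cdot 1 - \frac{7}{3}\right) = -576 + \left(2 - \frac{7}{3}\right) = -576 - \frac{1}{3} = - \frac{1729}{3}$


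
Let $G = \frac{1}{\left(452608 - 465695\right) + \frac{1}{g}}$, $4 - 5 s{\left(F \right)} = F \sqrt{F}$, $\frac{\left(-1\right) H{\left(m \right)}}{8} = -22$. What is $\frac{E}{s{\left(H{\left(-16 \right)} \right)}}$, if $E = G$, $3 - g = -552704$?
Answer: $\frac{552707}{1971704376762704} + \frac{6079777 \sqrt{11}}{123231523547669} \approx 1.6391 \cdot 10^{-7}$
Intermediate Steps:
$g = 552707$ ($g = 3 - -552704 = 3 + 552704 = 552707$)
$H{\left(m \right)} = 176$ ($H{\left(m \right)} = \left(-8\right) \left(-22\right) = 176$)
$s{\left(F \right)} = \frac{4}{5} - \frac{F^{\frac{3}{2}}}{5}$ ($s{\left(F \right)} = \frac{4}{5} - \frac{F \sqrt{F}}{5} = \frac{4}{5} - \frac{F^{\frac{3}{2}}}{5}$)
$G = - \frac{552707}{7233276508}$ ($G = \frac{1}{\left(452608 - 465695\right) + \frac{1}{552707}} = \frac{1}{-13087 + \frac{1}{552707}} = \frac{1}{- \frac{7233276508}{552707}} = - \frac{552707}{7233276508} \approx -7.6412 \cdot 10^{-5}$)
$E = - \frac{552707}{7233276508} \approx -7.6412 \cdot 10^{-5}$
$\frac{E}{s{\left(H{\left(-16 \right)} \right)}} = - \frac{552707}{7233276508 \left(\frac{4}{5} - \frac{176^{\frac{3}{2}}}{5}\right)} = - \frac{552707}{7233276508 \left(\frac{4}{5} - \frac{704 \sqrt{11}}{5}\right)}$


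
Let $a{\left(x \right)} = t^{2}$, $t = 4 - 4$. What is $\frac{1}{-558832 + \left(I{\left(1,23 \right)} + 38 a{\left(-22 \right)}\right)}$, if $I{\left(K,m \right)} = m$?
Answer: $- \frac{1}{558809} \approx -1.7895 \cdot 10^{-6}$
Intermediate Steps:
$t = 0$ ($t = 4 - 4 = 0$)
$a{\left(x \right)} = 0$ ($a{\left(x \right)} = 0^{2} = 0$)
$\frac{1}{-558832 + \left(I{\left(1,23 \right)} + 38 a{\left(-22 \right)}\right)} = \frac{1}{-558832 + \left(23 + 38 \cdot 0\right)} = \frac{1}{-558832 + \left(23 + 0\right)} = \frac{1}{-558832 + 23} = \frac{1}{-558809} = - \frac{1}{558809}$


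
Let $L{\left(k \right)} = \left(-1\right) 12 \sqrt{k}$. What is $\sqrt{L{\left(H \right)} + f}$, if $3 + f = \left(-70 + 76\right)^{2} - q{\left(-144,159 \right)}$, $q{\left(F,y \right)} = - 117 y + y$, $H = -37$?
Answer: $\sqrt{18477 - 12 i \sqrt{37}} \approx 135.93 - 0.2685 i$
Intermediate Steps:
$L{\left(k \right)} = - 12 \sqrt{k}$
$q{\left(F,y \right)} = - 116 y$
$f = 18477$ ($f = -3 + \left(\left(-70 + 76\right)^{2} - \left(-116\right) 159\right) = -3 + \left(6^{2} - -18444\right) = -3 + \left(36 + 18444\right) = -3 + 18480 = 18477$)
$\sqrt{L{\left(H \right)} + f} = \sqrt{- 12 \sqrt{-37} + 18477} = \sqrt{- 12 i \sqrt{37} + 18477} = \sqrt{18477 - 12 i \sqrt{37}}$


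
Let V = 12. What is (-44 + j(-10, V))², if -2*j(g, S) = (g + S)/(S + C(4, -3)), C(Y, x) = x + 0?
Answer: 157609/81 ≈ 1945.8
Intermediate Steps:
C(Y, x) = x
j(g, S) = -(S + g)/(2*(-3 + S)) (j(g, S) = -(g + S)/(2*(S - 3)) = -(S + g)/(2*(-3 + S)))
(-44 + j(-10, V))² = (-44 + (-1*12 - 1*(-10))/(2*(-3 + 12)))² = (-44 + (½)*(-12 + 10)/9)² = (-44 + (½)*(⅑)*(-2))² = (-44 - ⅑)² = (-397/9)² = 157609/81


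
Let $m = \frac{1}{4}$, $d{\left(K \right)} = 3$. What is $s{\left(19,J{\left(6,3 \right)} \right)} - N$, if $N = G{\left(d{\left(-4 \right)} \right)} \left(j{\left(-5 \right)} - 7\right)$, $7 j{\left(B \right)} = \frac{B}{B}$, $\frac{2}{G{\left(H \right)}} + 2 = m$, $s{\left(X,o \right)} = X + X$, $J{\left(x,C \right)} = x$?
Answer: $\frac{1478}{49} \approx 30.163$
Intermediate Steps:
$s{\left(X,o \right)} = 2 X$
$m = \frac{1}{4} \approx 0.25$
$G{\left(H \right)} = - \frac{8}{7}$ ($G{\left(H \right)} = \frac{2}{-2 + \frac{1}{4}} = \frac{2}{- \frac{7}{4}} = 2 \left(- \frac{4}{7}\right) = - \frac{8}{7}$)
$j{\left(B \right)} = \frac{1}{7}$ ($j{\left(B \right)} = \frac{B \frac{1}{B}}{7} = \frac{1}{7} \cdot 1 = \frac{1}{7}$)
$N = \frac{384}{49}$ ($N = - \frac{8 \left(\frac{1}{7} - 7\right)}{7} = \left(- \frac{8}{7}\right) \left(- \frac{48}{7}\right) = \frac{384}{49} \approx 7.8367$)
$s{\left(19,J{\left(6,3 \right)} \right)} - N = 2 \cdot 19 - \frac{384}{49} = 38 - \frac{384}{49} = \frac{1478}{49}$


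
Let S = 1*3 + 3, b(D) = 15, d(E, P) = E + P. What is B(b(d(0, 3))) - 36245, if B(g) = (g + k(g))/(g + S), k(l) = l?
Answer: -253705/7 ≈ -36244.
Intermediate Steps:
S = 6 (S = 3 + 3 = 6)
B(g) = 2*g/(6 + g) (B(g) = (g + g)/(g + 6) = (2*g)/(6 + g) = 2*g/(6 + g))
B(b(d(0, 3))) - 36245 = 2*15/(6 + 15) - 36245 = 2*15/21 - 36245 = 2*15*(1/21) - 36245 = 10/7 - 36245 = -253705/7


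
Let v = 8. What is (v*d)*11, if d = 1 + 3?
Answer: 352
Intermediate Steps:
d = 4
(v*d)*11 = (8*4)*11 = 32*11 = 352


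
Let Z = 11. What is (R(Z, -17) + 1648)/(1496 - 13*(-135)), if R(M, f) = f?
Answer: 1631/3251 ≈ 0.50169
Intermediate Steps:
(R(Z, -17) + 1648)/(1496 - 13*(-135)) = (-17 + 1648)/(1496 - 13*(-135)) = 1631/(1496 + 1755) = 1631/3251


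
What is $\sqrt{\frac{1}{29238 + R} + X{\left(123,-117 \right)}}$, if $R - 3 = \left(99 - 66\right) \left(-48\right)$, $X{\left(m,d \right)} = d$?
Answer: $\frac{2 i \sqrt{2485955591}}{9219} \approx 10.817 i$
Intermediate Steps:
$R = -1581$ ($R = 3 + \left(99 - 66\right) \left(-48\right) = 3 + 33 \left(-48\right) = 3 - 1584 = -1581$)
$\sqrt{\frac{1}{29238 + R} + X{\left(123,-117 \right)}} = \sqrt{\frac{1}{29238 - 1581} - 117} = \sqrt{\frac{1}{27657} - 117} = \sqrt{- \frac{3235868}{27657}} = \frac{2 i \sqrt{2485955591}}{9219}$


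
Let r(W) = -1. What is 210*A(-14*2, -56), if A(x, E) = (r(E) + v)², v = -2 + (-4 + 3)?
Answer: 3360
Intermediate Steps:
v = -3 (v = -2 - 1 = -3)
A(x, E) = 16 (A(x, E) = (-1 - 3)² = (-4)² = 16)
210*A(-14*2, -56) = 210*16 = 3360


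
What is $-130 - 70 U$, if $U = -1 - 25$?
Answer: $1690$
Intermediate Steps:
$U = -26$ ($U = -1 - 25 = -26$)
$-130 - 70 U = -130 - -1820 = -130 + 1820 = 1690$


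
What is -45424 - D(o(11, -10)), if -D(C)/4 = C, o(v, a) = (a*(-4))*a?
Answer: -47024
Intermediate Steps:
o(v, a) = -4*a**2 (o(v, a) = (-4*a)*a = -4*a**2)
D(C) = -4*C
-45424 - D(o(11, -10)) = -45424 - (-4)*(-4*(-10)**2) = -45424 - (-4)*(-4*100) = -45424 - (-4)*(-400) = -45424 - 1*1600 = -45424 - 1600 = -47024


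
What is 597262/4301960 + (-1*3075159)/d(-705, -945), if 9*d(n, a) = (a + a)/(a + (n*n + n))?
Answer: 109223673416943167/15056860 ≈ 7.2541e+9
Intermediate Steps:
d(n, a) = 2*a/(9*(a + n + n²)) (d(n, a) = ((a + a)/(a + (n*n + n)))/9 = ((2*a)/(a + (n² + n)))/9 = ((2*a)/(a + (n + n²)))/9 = ((2*a)/(a + n + n²))/9 = (2*a/(a + n + n²))/9 = 2*a/(9*(a + n + n²)))
597262/4301960 + (-1*3075159)/d(-705, -945) = 597262/4301960 + (-1*3075159)/(((2/9)*(-945)/(-945 - 705 + (-705)²))) = 597262*(1/4301960) - 3075159/((2/9)*(-945)/(-945 - 705 + 497025)) = 298631/2150980 - 3075159/((2/9)*(-945)/495375) = 298631/2150980 - 3075159/((2/9)*(-945)*(1/495375)) = 298631/2150980 - 3075159/(-14/33025) = 298631/2150980 - 3075159*(-33025/14) = 298631/2150980 + 101557125975/14 = 109223673416943167/15056860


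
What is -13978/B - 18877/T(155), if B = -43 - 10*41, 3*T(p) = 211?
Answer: -22704485/95583 ≈ -237.54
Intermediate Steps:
T(p) = 211/3 (T(p) = (⅓)*211 = 211/3)
B = -453 (B = -43 - 410 = -453)
-13978/B - 18877/T(155) = -13978/(-453) - 18877/211/3 = -13978*(-1/453) - 18877*3/211 = 13978/453 - 56631/211 = -22704485/95583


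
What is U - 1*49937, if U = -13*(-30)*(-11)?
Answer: -54227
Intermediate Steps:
U = -4290 (U = 390*(-11) = -4290)
U - 1*49937 = -4290 - 1*49937 = -4290 - 49937 = -54227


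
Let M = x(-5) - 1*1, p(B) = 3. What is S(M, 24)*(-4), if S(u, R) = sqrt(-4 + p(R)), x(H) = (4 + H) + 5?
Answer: -4*I ≈ -4.0*I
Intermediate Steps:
x(H) = 9 + H
M = 3 (M = (9 - 5) - 1*1 = 4 - 1 = 3)
S(u, R) = I (S(u, R) = sqrt(-4 + 3) = sqrt(-1) = I)
S(M, 24)*(-4) = I*(-4) = -4*I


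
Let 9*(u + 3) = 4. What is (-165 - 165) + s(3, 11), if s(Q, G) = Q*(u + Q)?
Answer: -986/3 ≈ -328.67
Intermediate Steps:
u = -23/9 (u = -3 + (1/9)*4 = -3 + 4/9 = -23/9 ≈ -2.5556)
s(Q, G) = Q*(-23/9 + Q)
(-165 - 165) + s(3, 11) = (-165 - 165) + (1/9)*3*(-23 + 9*3) = -330 + (1/9)*3*(-23 + 27) = -330 + (1/9)*3*4 = -330 + 4/3 = -986/3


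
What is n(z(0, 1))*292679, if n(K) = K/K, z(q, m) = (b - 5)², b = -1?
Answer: 292679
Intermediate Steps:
z(q, m) = 36 (z(q, m) = (-1 - 5)² = (-6)² = 36)
n(K) = 1
n(z(0, 1))*292679 = 1*292679 = 292679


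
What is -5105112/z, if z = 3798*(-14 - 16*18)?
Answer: 425426/95583 ≈ 4.4509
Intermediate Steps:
z = -1146996 (z = 3798*(-14 - 288) = 3798*(-302) = -1146996)
-5105112/z = -5105112/(-1146996) = -5105112*(-1/1146996) = 425426/95583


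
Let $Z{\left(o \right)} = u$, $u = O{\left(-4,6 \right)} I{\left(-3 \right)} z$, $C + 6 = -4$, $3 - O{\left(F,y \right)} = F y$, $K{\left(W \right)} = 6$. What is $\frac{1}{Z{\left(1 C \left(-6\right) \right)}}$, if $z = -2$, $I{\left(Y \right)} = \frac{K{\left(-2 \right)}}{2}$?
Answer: $- \frac{1}{162} \approx -0.0061728$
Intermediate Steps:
$O{\left(F,y \right)} = 3 - F y$
$I{\left(Y \right)} = 3$ ($I{\left(Y \right)} = \frac{6}{2} = 6 \cdot \frac{1}{2} = 3$)
$C = -10$ ($C = -6 - 4 = -10$)
$u = -162$ ($u = \left(3 - \left(-4\right) 6\right) 3 \left(-2\right) = \left(3 + 24\right) 3 \left(-2\right) = 27 \cdot 3 \left(-2\right) = 81 \left(-2\right) = -162$)
$Z{\left(o \right)} = -162$
$\frac{1}{Z{\left(1 C \left(-6\right) \right)}} = \frac{1}{-162} = - \frac{1}{162}$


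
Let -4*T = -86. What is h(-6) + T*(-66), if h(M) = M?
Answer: -1425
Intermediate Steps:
T = 43/2 (T = -¼*(-86) = 43/2 ≈ 21.500)
h(-6) + T*(-66) = -6 + (43/2)*(-66) = -6 - 1419 = -1425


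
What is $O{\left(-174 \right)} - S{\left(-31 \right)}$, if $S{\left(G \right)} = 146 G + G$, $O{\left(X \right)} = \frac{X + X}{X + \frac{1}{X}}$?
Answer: $\frac{138032841}{30277} \approx 4559.0$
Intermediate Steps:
$O{\left(X \right)} = \frac{2 X}{X + \frac{1}{X}}$
$S{\left(G \right)} = 147 G$
$O{\left(-174 \right)} - S{\left(-31 \right)} = \frac{2 \left(-174\right)^{2}}{1 + \left(-174\right)^{2}} - 147 \left(-31\right) = 2 \cdot 30276 \frac{1}{1 + 30276} - -4557 = 2 \cdot 30276 \cdot \frac{1}{30277} + 4557 = \frac{60552}{30277} + 4557 = \frac{138032841}{30277}$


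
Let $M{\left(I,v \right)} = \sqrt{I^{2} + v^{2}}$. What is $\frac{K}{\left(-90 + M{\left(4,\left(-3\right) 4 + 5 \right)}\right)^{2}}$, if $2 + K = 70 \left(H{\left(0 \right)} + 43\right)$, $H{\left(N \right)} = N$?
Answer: $\frac{3008}{\left(90 - \sqrt{65}\right)^{2}} \approx 0.44803$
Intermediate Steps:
$K = 3008$ ($K = -2 + 70 \left(0 + 43\right) = -2 + 70 \cdot 43 = -2 + 3010 = 3008$)
$\frac{K}{\left(-90 + M{\left(4,\left(-3\right) 4 + 5 \right)}\right)^{2}} = \frac{3008}{\left(-90 + \sqrt{4^{2} + \left(\left(-3\right) 4 + 5\right)^{2}}\right)^{2}} = \frac{3008}{\left(-90 + \sqrt{16 + \left(-12 + 5\right)^{2}}\right)^{2}} = \frac{3008}{\left(-90 + \sqrt{16 + \left(-7\right)^{2}}\right)^{2}} = \frac{3008}{\left(-90 + \sqrt{16 + 49}\right)^{2}} = \frac{3008}{\left(-90 + \sqrt{65}\right)^{2}}$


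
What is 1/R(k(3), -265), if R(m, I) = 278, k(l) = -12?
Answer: 1/278 ≈ 0.0035971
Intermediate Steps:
1/R(k(3), -265) = 1/278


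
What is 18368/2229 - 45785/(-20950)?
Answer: 97372873/9339510 ≈ 10.426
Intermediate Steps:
18368/2229 - 45785/(-20950) = 18368*(1/2229) - 45785*(-1/20950) = 18368/2229 + 9157/4190 = 97372873/9339510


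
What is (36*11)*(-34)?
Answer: -13464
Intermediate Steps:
(36*11)*(-34) = 396*(-34) = -13464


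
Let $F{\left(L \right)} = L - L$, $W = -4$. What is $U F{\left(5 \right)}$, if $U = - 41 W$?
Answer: $0$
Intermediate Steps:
$F{\left(L \right)} = 0$
$U = 164$ ($U = \left(-41\right) \left(-4\right) = 164$)
$U F{\left(5 \right)} = 164 \cdot 0 = 0$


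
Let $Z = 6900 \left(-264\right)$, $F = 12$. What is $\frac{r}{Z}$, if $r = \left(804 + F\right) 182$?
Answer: $- \frac{1547}{18975} \approx -0.081528$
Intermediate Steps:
$Z = -1821600$
$r = 148512$ ($r = \left(804 + 12\right) 182 = 816 \cdot 182 = 148512$)
$\frac{r}{Z} = \frac{148512}{-1821600} = 148512 \left(- \frac{1}{1821600}\right) = - \frac{1547}{18975}$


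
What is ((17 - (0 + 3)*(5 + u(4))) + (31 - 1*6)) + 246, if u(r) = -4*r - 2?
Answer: 327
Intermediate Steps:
u(r) = -2 - 4*r
((17 - (0 + 3)*(5 + u(4))) + (31 - 1*6)) + 246 = ((17 - (0 + 3)*(5 + (-2 - 4*4))) + (31 - 1*6)) + 246 = ((17 - 3*(5 + (-2 - 16))) + (31 - 6)) + 246 = ((17 - 3*(5 - 18)) + 25) + 246 = ((17 - 3*(-13)) + 25) + 246 = ((17 - 1*(-39)) + 25) + 246 = ((17 + 39) + 25) + 246 = (56 + 25) + 246 = 81 + 246 = 327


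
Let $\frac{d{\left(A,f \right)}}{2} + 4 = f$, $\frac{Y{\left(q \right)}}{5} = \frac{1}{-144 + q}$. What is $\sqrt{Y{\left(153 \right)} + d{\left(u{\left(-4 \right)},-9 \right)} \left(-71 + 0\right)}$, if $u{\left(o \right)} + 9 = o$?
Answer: $\frac{\sqrt{16619}}{3} \approx 42.972$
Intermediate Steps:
$Y{\left(q \right)} = \frac{5}{-144 + q}$
$u{\left(o \right)} = -9 + o$
$d{\left(A,f \right)} = -8 + 2 f$
$\sqrt{Y{\left(153 \right)} + d{\left(u{\left(-4 \right)},-9 \right)} \left(-71 + 0\right)} = \sqrt{\frac{5}{-144 + 153} + \left(-8 + 2 \left(-9\right)\right) \left(-71 + 0\right)} = \sqrt{\frac{5}{9} + \left(-8 - 18\right) \left(-71\right)} = \sqrt{5 \cdot \frac{1}{9} - -1846} = \sqrt{\frac{5}{9} + 1846} = \sqrt{\frac{16619}{9}} = \frac{\sqrt{16619}}{3}$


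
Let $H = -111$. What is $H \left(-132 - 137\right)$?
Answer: $29859$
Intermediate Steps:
$H \left(-132 - 137\right) = - 111 \left(-132 - 137\right) = \left(-111\right) \left(-269\right) = 29859$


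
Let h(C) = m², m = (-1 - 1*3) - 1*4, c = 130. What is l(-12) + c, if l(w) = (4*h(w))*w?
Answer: -2942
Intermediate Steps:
m = -8 (m = (-1 - 3) - 4 = -4 - 4 = -8)
h(C) = 64 (h(C) = (-8)² = 64)
l(w) = 256*w (l(w) = (4*64)*w = 256*w)
l(-12) + c = 256*(-12) + 130 = -3072 + 130 = -2942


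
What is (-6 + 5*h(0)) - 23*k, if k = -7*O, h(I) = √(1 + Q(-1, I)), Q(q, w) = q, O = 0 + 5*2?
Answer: 1604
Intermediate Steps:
O = 10 (O = 0 + 10 = 10)
h(I) = 0 (h(I) = √(1 - 1) = √0 = 0)
k = -70 (k = -7*10 = -70)
(-6 + 5*h(0)) - 23*k = (-6 + 5*0) - 23*(-70) = (-6 + 0) + 1610 = -6 + 1610 = 1604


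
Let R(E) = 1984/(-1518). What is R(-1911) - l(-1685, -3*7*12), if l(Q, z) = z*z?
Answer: -48200528/759 ≈ -63505.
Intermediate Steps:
R(E) = -992/759 (R(E) = 1984*(-1/1518) = -992/759)
l(Q, z) = z**2
R(-1911) - l(-1685, -3*7*12) = -992/759 - (-3*7*12)**2 = -992/759 - (-21*12)**2 = -992/759 - 1*(-252)**2 = -992/759 - 1*63504 = -992/759 - 63504 = -48200528/759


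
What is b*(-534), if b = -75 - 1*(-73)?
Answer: 1068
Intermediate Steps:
b = -2 (b = -75 + 73 = -2)
b*(-534) = -2*(-534) = 1068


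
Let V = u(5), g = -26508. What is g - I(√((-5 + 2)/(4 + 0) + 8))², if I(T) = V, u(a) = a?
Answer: -26533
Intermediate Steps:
V = 5
I(T) = 5
g - I(√((-5 + 2)/(4 + 0) + 8))² = -26508 - 1*5² = -26508 - 1*25 = -26508 - 25 = -26533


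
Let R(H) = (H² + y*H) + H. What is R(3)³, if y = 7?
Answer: 35937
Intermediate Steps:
R(H) = H² + 8*H (R(H) = (H² + 7*H) + H = H² + 8*H)
R(3)³ = (3*(8 + 3))³ = (3*11)³ = 33³ = 35937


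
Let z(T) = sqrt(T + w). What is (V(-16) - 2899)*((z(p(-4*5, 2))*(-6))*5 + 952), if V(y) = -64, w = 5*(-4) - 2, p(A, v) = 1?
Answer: -2820776 + 88890*I*sqrt(21) ≈ -2.8208e+6 + 4.0735e+5*I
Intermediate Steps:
w = -22 (w = -20 - 2 = -22)
z(T) = sqrt(-22 + T) (z(T) = sqrt(T - 22) = sqrt(-22 + T))
(V(-16) - 2899)*((z(p(-4*5, 2))*(-6))*5 + 952) = (-64 - 2899)*((sqrt(-22 + 1)*(-6))*5 + 952) = -2963*((sqrt(-21)*(-6))*5 + 952) = -2963*(((I*sqrt(21))*(-6))*5 + 952) = -2963*(-6*I*sqrt(21)*5 + 952) = -2963*(-30*I*sqrt(21) + 952) = -2963*(952 - 30*I*sqrt(21)) = -2820776 + 88890*I*sqrt(21)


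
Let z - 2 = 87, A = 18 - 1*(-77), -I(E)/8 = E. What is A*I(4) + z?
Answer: -2951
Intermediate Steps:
I(E) = -8*E
A = 95 (A = 18 + 77 = 95)
z = 89 (z = 2 + 87 = 89)
A*I(4) + z = 95*(-8*4) + 89 = 95*(-32) + 89 = -3040 + 89 = -2951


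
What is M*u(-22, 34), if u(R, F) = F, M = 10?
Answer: 340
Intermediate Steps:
M*u(-22, 34) = 10*34 = 340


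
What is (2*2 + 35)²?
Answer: 1521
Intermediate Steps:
(2*2 + 35)² = (4 + 35)² = 39² = 1521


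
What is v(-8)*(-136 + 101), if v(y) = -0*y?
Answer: 0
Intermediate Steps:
v(y) = 0 (v(y) = -2*0 = 0)
v(-8)*(-136 + 101) = 0*(-136 + 101) = 0*(-35) = 0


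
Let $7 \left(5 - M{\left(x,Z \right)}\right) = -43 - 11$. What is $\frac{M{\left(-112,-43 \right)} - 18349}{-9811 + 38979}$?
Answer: $- \frac{64177}{102088} \approx -0.62864$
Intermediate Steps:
$M{\left(x,Z \right)} = \frac{89}{7}$ ($M{\left(x,Z \right)} = 5 - \frac{-43 - 11}{7} = 5 - - \frac{54}{7} = 5 + \frac{54}{7} = \frac{89}{7}$)
$\frac{M{\left(-112,-43 \right)} - 18349}{-9811 + 38979} = \frac{\frac{89}{7} - 18349}{-9811 + 38979} = - \frac{128354}{7 \cdot 29168} = \left(- \frac{128354}{7}\right) \frac{1}{29168} = - \frac{64177}{102088}$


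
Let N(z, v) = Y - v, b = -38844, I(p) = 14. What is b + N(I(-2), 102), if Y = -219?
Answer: -39165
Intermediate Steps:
N(z, v) = -219 - v
b + N(I(-2), 102) = -38844 + (-219 - 1*102) = -38844 + (-219 - 102) = -38844 - 321 = -39165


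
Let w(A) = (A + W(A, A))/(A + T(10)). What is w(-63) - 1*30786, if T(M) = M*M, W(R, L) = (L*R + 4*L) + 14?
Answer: -1135414/37 ≈ -30687.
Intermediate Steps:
W(R, L) = 14 + 4*L + L*R (W(R, L) = (4*L + L*R) + 14 = 14 + 4*L + L*R)
T(M) = M**2
w(A) = (14 + A**2 + 5*A)/(100 + A) (w(A) = (A + (14 + 4*A + A*A))/(A + 10**2) = (A + (14 + 4*A + A**2))/(A + 100) = (A + (14 + A**2 + 4*A))/(100 + A) = (14 + A**2 + 5*A)/(100 + A))
w(-63) - 1*30786 = (14 + (-63)**2 + 5*(-63))/(100 - 63) - 1*30786 = (14 + 3969 - 315)/37 - 30786 = (1/37)*3668 - 30786 = 3668/37 - 30786 = -1135414/37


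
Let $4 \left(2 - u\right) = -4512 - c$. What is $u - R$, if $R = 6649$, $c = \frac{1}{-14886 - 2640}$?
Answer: $- \frac{386903977}{70104} \approx -5519.0$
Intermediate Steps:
$c = - \frac{1}{17526}$ ($c = \frac{1}{-17526} = - \frac{1}{17526} \approx -5.7058 \cdot 10^{-5}$)
$u = \frac{79217519}{70104}$ ($u = 2 - \frac{-4512 - - \frac{1}{17526}}{4} = 2 - \frac{-4512 + \frac{1}{17526}}{4} = 2 - - \frac{79077311}{70104} = 2 + \frac{79077311}{70104} = \frac{79217519}{70104} \approx 1130.0$)
$u - R = \frac{79217519}{70104} - 6649 = - \frac{386903977}{70104}$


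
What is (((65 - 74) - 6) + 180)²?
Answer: 27225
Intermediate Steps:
(((65 - 74) - 6) + 180)² = ((-9 - 6) + 180)² = (-15 + 180)² = 165² = 27225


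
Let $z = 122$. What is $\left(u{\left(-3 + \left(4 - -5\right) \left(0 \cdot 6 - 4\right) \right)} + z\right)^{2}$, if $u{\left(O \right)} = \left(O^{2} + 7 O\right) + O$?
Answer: $1771561$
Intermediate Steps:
$u{\left(O \right)} = O^{2} + 8 O$
$\left(u{\left(-3 + \left(4 - -5\right) \left(0 \cdot 6 - 4\right) \right)} + z\right)^{2} = \left(\left(-3 + \left(4 - -5\right) \left(0 \cdot 6 - 4\right)\right) \left(8 + \left(-3 + \left(4 - -5\right) \left(0 \cdot 6 - 4\right)\right)\right) + 122\right)^{2} = \left(\left(-3 + \left(4 + 5\right) \left(0 - 4\right)\right) \left(8 + \left(-3 + \left(4 + 5\right) \left(0 - 4\right)\right)\right) + 122\right)^{2} = \left(\left(-3 + 9 \left(-4\right)\right) \left(8 + \left(-3 + 9 \left(-4\right)\right)\right) + 122\right)^{2} = \left(\left(-3 - 36\right) \left(8 - 39\right) + 122\right)^{2} = \left(- 39 \left(8 - 39\right) + 122\right)^{2} = \left(\left(-39\right) \left(-31\right) + 122\right)^{2} = \left(1209 + 122\right)^{2} = 1331^{2} = 1771561$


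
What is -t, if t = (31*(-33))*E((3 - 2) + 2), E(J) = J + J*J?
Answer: 12276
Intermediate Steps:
E(J) = J + J**2
t = -12276 (t = (31*(-33))*(((3 - 2) + 2)*(1 + ((3 - 2) + 2))) = -1023*(1 + 2)*(1 + (1 + 2)) = -3069*(1 + 3) = -3069*4 = -1023*12 = -12276)
-t = -1*(-12276) = 12276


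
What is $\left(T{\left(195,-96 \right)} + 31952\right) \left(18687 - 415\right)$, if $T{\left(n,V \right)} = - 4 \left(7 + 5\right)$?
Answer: $582949888$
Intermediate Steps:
$T{\left(n,V \right)} = -48$ ($T{\left(n,V \right)} = \left(-4\right) 12 = -48$)
$\left(T{\left(195,-96 \right)} + 31952\right) \left(18687 - 415\right) = \left(-48 + 31952\right) \left(18687 - 415\right) = 31904 \cdot 18272 = 582949888$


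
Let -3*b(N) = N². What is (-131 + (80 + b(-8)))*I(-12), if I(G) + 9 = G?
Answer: 1519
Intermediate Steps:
I(G) = -9 + G
b(N) = -N²/3
(-131 + (80 + b(-8)))*I(-12) = (-131 + (80 - ⅓*(-8)²))*(-9 - 12) = (-131 + (80 - ⅓*64))*(-21) = (-131 + (80 - 64/3))*(-21) = (-131 + 176/3)*(-21) = -217/3*(-21) = 1519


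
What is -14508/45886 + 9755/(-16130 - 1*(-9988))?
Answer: -268363033/140915906 ≈ -1.9044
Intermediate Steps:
-14508/45886 + 9755/(-16130 - 1*(-9988)) = -14508*1/45886 + 9755/(-16130 + 9988) = -7254/22943 + 9755/(-6142) = -7254/22943 + 9755*(-1/6142) = -7254/22943 - 9755/6142 = -268363033/140915906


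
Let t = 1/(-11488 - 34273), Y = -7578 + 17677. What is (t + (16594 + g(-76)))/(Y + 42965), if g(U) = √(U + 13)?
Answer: 759358033/2428261704 + I*√7/17688 ≈ 0.31272 + 0.00014958*I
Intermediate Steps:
Y = 10099
t = -1/45761 (t = 1/(-45761) = -1/45761 ≈ -2.1853e-5)
g(U) = √(13 + U)
(t + (16594 + g(-76)))/(Y + 42965) = (-1/45761 + (16594 + √(13 - 76)))/(10099 + 42965) = (-1/45761 + (16594 + √(-63)))/53064 = (-1/45761 + (16594 + 3*I*√7))*(1/53064) = (759358033/45761 + 3*I*√7)*(1/53064) = 759358033/2428261704 + I*√7/17688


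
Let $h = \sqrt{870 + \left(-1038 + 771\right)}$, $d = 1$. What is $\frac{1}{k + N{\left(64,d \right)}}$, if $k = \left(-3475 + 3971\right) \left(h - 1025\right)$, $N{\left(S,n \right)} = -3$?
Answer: $- \frac{508403}{258325262761} - \frac{1488 \sqrt{67}}{258325262761} \approx -2.0152 \cdot 10^{-6}$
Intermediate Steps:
$h = 3 \sqrt{67}$ ($h = \sqrt{870 - 267} = \sqrt{603} = 3 \sqrt{67} \approx 24.556$)
$k = -508400 + 1488 \sqrt{67}$ ($k = \left(-3475 + 3971\right) \left(3 \sqrt{67} - 1025\right) = 496 \left(-1025 + 3 \sqrt{67}\right) = -508400 + 1488 \sqrt{67} \approx -4.9622 \cdot 10^{5}$)
$\frac{1}{k + N{\left(64,d \right)}} = \frac{1}{\left(-508400 + 1488 \sqrt{67}\right) - 3} = \frac{1}{-508403 + 1488 \sqrt{67}}$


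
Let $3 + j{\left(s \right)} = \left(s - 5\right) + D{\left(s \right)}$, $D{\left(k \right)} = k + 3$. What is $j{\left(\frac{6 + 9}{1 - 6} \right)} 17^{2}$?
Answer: $-3179$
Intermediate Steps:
$D{\left(k \right)} = 3 + k$
$j{\left(s \right)} = -5 + 2 s$ ($j{\left(s \right)} = -3 + \left(\left(s - 5\right) + \left(3 + s\right)\right) = -3 + \left(\left(-5 + s\right) + \left(3 + s\right)\right) = -3 + \left(-2 + 2 s\right) = -5 + 2 s$)
$j{\left(\frac{6 + 9}{1 - 6} \right)} 17^{2} = \left(-5 + 2 \frac{6 + 9}{1 - 6}\right) 17^{2} = \left(-5 + 2 \frac{15}{-5}\right) 289 = \left(-5 + 2 \cdot 15 \left(- \frac{1}{5}\right)\right) 289 = \left(-5 + 2 \left(-3\right)\right) 289 = \left(-5 - 6\right) 289 = \left(-11\right) 289 = -3179$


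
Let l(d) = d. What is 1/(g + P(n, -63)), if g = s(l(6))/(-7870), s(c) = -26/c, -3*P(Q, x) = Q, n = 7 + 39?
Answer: -7870/120669 ≈ -0.065220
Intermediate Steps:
n = 46
P(Q, x) = -Q/3
g = 13/23610 (g = -26/6/(-7870) = -26*⅙*(-1/7870) = -13/3*(-1/7870) = 13/23610 ≈ 0.00055061)
1/(g + P(n, -63)) = 1/(13/23610 - ⅓*46) = 1/(13/23610 - 46/3) = 1/(-120669/7870) = -7870/120669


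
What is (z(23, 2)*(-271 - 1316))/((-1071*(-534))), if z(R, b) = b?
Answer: -529/95319 ≈ -0.0055498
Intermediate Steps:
(z(23, 2)*(-271 - 1316))/((-1071*(-534))) = (2*(-271 - 1316))/((-1071*(-534))) = (2*(-1587))/571914 = -3174*1/571914 = -529/95319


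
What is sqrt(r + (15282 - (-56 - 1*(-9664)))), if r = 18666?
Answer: 2*sqrt(6085) ≈ 156.01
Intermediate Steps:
sqrt(r + (15282 - (-56 - 1*(-9664)))) = sqrt(18666 + (15282 - (-56 - 1*(-9664)))) = sqrt(18666 + (15282 - (-56 + 9664))) = sqrt(18666 + (15282 - 1*9608)) = sqrt(18666 + (15282 - 9608)) = sqrt(18666 + 5674) = sqrt(24340) = 2*sqrt(6085)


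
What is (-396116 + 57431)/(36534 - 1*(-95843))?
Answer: -338685/132377 ≈ -2.5585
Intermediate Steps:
(-396116 + 57431)/(36534 - 1*(-95843)) = -338685/(36534 + 95843) = -338685/132377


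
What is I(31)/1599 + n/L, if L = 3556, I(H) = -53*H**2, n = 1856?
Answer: -44537501/1421511 ≈ -31.331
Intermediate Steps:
I(31)/1599 + n/L = -53*31**2/1599 + 1856/3556 = -53*961*(1/1599) + 1856*(1/3556) = -50933*1/1599 + 464/889 = -50933/1599 + 464/889 = -44537501/1421511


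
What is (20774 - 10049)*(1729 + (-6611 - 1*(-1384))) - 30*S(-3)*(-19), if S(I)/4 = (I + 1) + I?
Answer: -37527450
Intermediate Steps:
S(I) = 4 + 8*I (S(I) = 4*((I + 1) + I) = 4*((1 + I) + I) = 4*(1 + 2*I) = 4 + 8*I)
(20774 - 10049)*(1729 + (-6611 - 1*(-1384))) - 30*S(-3)*(-19) = (20774 - 10049)*(1729 + (-6611 - 1*(-1384))) - 30*(4 + 8*(-3))*(-19) = 10725*(1729 + (-6611 + 1384)) - 30*(4 - 24)*(-19) = 10725*(1729 - 5227) - 30*(-20)*(-19) = 10725*(-3498) + 600*(-19) = -37516050 - 11400 = -37527450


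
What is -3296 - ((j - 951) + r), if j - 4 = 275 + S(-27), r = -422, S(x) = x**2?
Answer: -2931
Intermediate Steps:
j = 1008 (j = 4 + (275 + (-27)**2) = 4 + (275 + 729) = 4 + 1004 = 1008)
-3296 - ((j - 951) + r) = -3296 - ((1008 - 951) - 422) = -3296 - (57 - 422) = -3296 - 1*(-365) = -3296 + 365 = -2931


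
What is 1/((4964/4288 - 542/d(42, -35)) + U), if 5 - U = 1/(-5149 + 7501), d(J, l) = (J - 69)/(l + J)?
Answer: 177282/26002969 ≈ 0.0068178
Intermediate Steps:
d(J, l) = (-69 + J)/(J + l)
U = 11759/2352 (U = 5 - 1/(-5149 + 7501) = 5 - 1/2352 = 11759/2352 ≈ 4.9996)
1/((4964/4288 - 542/d(42, -35)) + U) = 1/((4964/4288 - 542*(42 - 35)/(-69 + 42)) + 11759/2352) = 1/((4964*(1/4288) - 542/(-27/7)) + 11759/2352) = 1/((1241/1072 - 542/((1/7)*(-27))) + 11759/2352) = 1/((1241/1072 - 542/(-27/7)) + 11759/2352) = 1/((1241/1072 - 542*(-7/27)) + 11759/2352) = 1/((1241/1072 + 3794/27) + 11759/2352) = 1/(4100675/28944 + 11759/2352) = 1/(26002969/177282) = 177282/26002969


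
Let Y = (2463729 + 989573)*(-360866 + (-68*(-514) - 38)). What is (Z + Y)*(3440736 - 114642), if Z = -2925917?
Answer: -3743896705874471574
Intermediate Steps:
Y = -1125610693504 (Y = 3453302*(-360866 + (34952 - 38)) = 3453302*(-360866 + 34914) = 3453302*(-325952) = -1125610693504)
(Z + Y)*(3440736 - 114642) = (-2925917 - 1125610693504)*(3440736 - 114642) = -1125613619421*3326094 = -3743896705874471574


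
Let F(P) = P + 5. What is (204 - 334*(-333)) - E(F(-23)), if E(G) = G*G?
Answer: 111102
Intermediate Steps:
F(P) = 5 + P
E(G) = G²
(204 - 334*(-333)) - E(F(-23)) = (204 - 334*(-333)) - (5 - 23)² = (204 + 111222) - 1*(-18)² = 111426 - 1*324 = 111426 - 324 = 111102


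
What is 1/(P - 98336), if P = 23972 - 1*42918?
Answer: -1/117282 ≈ -8.5265e-6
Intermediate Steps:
P = -18946 (P = 23972 - 42918 = -18946)
1/(P - 98336) = 1/(-18946 - 98336) = 1/(-117282) = -1/117282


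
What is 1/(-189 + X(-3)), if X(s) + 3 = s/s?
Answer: -1/191 ≈ -0.0052356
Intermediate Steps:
X(s) = -2 (X(s) = -3 + s/s = -3 + 1 = -2)
1/(-189 + X(-3)) = 1/(-189 - 2) = 1/(-191) = -1/191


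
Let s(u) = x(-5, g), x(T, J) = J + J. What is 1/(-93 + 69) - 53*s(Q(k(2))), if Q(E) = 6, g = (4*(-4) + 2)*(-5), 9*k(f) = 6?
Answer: -178081/24 ≈ -7420.0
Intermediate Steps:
k(f) = ⅔ (k(f) = (⅑)*6 = ⅔)
g = 70 (g = (-16 + 2)*(-5) = -14*(-5) = 70)
x(T, J) = 2*J
s(u) = 140 (s(u) = 2*70 = 140)
1/(-93 + 69) - 53*s(Q(k(2))) = 1/(-93 + 69) - 53*140 = 1/(-24) - 7420 = -1/24 - 7420 = -178081/24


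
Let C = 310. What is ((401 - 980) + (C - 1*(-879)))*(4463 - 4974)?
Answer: -311710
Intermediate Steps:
((401 - 980) + (C - 1*(-879)))*(4463 - 4974) = ((401 - 980) + (310 - 1*(-879)))*(4463 - 4974) = (-579 + (310 + 879))*(-511) = (-579 + 1189)*(-511) = 610*(-511) = -311710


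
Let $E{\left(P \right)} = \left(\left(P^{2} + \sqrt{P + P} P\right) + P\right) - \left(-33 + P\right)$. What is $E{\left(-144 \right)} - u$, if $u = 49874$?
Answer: $-29105 - 1728 i \sqrt{2} \approx -29105.0 - 2443.8 i$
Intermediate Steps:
$E{\left(P \right)} = 33 + P^{2} + \sqrt{2} P^{\frac{3}{2}}$ ($E{\left(P \right)} = \left(\left(P^{2} + \sqrt{2 P} P\right) + P\right) - \left(-33 + P\right) = \left(\left(P^{2} + \sqrt{2} \sqrt{P} P\right) + P\right) - \left(-33 + P\right) = \left(\left(P^{2} + \sqrt{2} P^{\frac{3}{2}}\right) + P\right) - \left(-33 + P\right) = \left(P + P^{2} + \sqrt{2} P^{\frac{3}{2}}\right) - \left(-33 + P\right) = 33 + P^{2} + \sqrt{2} P^{\frac{3}{2}}$)
$E{\left(-144 \right)} - u = \left(33 + \left(-144\right)^{2} + \sqrt{2} \left(-144\right)^{\frac{3}{2}}\right) - 49874 = \left(33 + 20736 + \sqrt{2} \left(- 1728 i\right)\right) - 49874 = \left(33 + 20736 - 1728 i \sqrt{2}\right) - 49874 = \left(20769 - 1728 i \sqrt{2}\right) - 49874 = -29105 - 1728 i \sqrt{2}$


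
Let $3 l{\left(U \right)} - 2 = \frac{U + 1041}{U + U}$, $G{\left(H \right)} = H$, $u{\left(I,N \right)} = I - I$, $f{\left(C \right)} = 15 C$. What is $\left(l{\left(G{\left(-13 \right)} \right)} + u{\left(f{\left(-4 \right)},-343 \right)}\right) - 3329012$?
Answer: $- \frac{129831956}{39} \approx -3.329 \cdot 10^{6}$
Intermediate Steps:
$u{\left(I,N \right)} = 0$
$l{\left(U \right)} = \frac{2}{3} + \frac{1041 + U}{6 U}$ ($l{\left(U \right)} = \frac{2}{3} + \frac{\left(U + 1041\right) \frac{1}{U + U}}{3} = \frac{2}{3} + \frac{\left(1041 + U\right) \frac{1}{2 U}}{3} = \frac{2}{3} + \frac{\frac{1}{2} \frac{1}{U} \left(1041 + U\right)}{3} = \frac{2}{3} + \frac{1041 + U}{6 U}$)
$\left(l{\left(G{\left(-13 \right)} \right)} + u{\left(f{\left(-4 \right)},-343 \right)}\right) - 3329012 = \left(\frac{1041 + 5 \left(-13\right)}{6 \left(-13\right)} + 0\right) - 3329012 = \left(\frac{1}{6} \left(- \frac{1}{13}\right) \left(1041 - 65\right) + 0\right) - 3329012 = \left(\frac{1}{6} \left(- \frac{1}{13}\right) 976 + 0\right) - 3329012 = \left(- \frac{488}{39} + 0\right) - 3329012 = - \frac{488}{39} - 3329012 = - \frac{129831956}{39}$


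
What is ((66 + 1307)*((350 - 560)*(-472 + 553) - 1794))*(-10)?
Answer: 258178920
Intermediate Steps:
((66 + 1307)*((350 - 560)*(-472 + 553) - 1794))*(-10) = (1373*(-210*81 - 1794))*(-10) = (1373*(-17010 - 1794))*(-10) = (1373*(-18804))*(-10) = -25817892*(-10) = 258178920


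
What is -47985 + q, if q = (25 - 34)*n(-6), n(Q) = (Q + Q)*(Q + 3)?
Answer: -48309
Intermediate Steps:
n(Q) = 2*Q*(3 + Q) (n(Q) = (2*Q)*(3 + Q) = 2*Q*(3 + Q))
q = -324 (q = (25 - 34)*(2*(-6)*(3 - 6)) = -18*(-6)*(-3) = -9*36 = -324)
-47985 + q = -47985 - 324 = -48309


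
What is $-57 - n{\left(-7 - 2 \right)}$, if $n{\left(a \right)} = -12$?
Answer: $-45$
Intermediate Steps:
$-57 - n{\left(-7 - 2 \right)} = -57 - -12 = -57 + 12 = -45$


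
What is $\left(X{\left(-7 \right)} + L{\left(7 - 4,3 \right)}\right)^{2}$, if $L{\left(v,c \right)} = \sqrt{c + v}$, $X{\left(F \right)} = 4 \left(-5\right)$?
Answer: $\left(20 - \sqrt{6}\right)^{2} \approx 308.02$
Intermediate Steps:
$X{\left(F \right)} = -20$
$\left(X{\left(-7 \right)} + L{\left(7 - 4,3 \right)}\right)^{2} = \left(-20 + \sqrt{3 + \left(7 - 4\right)}\right)^{2} = \left(-20 + \sqrt{3 + 3}\right)^{2} = \left(-20 + \sqrt{6}\right)^{2}$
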